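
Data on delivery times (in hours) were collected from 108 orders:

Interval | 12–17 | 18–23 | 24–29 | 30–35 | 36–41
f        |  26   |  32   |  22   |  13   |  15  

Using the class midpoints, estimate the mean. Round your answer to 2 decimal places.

24.22

Midpoints: 14.5, 20.5, 26.5, 32.5, 38.5
Σfm = 26×14.5 + 32×20.5 + 22×26.5 + 13×32.5 + 15×38.5 = 2616
n = Σf = 108
Mean = 2616 / 108 = 24.2222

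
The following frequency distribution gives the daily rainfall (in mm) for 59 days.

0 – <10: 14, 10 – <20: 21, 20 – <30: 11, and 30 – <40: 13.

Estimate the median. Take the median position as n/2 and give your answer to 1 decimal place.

Cumulative frequencies: 14, 35, 46, 59
n = 59; position = n/2 = 29.5.
This falls in the class 10 – <20: L = 10, F = 14, f = 21, h = 10.
Median ≈ 10 + ((29.5 − 14) / 21) × 10 = 17.3810

17.4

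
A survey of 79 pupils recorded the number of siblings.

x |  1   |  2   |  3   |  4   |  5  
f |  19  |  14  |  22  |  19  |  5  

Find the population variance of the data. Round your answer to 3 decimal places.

1.548

Values: 1, 2, 3, 4, 5
n = 79, Σfx = 214, mean = 2.7089
Σfx² = 702
Σf(x − x̄)² = Σfx² − (Σfx)²/n = 702 − 214²/79 = 122.3038
Population variance = 122.3038 / 79 = 1.5481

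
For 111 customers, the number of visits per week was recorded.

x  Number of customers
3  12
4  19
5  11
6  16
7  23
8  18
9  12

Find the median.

6

Cumulative frequencies: 12, 31, 42, 58, 81, 99, 111
n = 111, so the median is the value in position (n+1)/2 = 56.
Position 56 falls at value 6.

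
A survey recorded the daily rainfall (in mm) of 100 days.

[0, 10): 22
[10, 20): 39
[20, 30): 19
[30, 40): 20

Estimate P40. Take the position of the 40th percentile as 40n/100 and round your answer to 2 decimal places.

14.62

Cumulative frequencies: 22, 61, 80, 100
n = 100; position = 40n/100 = 40.
This falls in the class [10, 20): L = 10, F = 22, f = 39, h = 10.
40th percentile ≈ 10 + ((40 − 22) / 39) × 10 = 14.6154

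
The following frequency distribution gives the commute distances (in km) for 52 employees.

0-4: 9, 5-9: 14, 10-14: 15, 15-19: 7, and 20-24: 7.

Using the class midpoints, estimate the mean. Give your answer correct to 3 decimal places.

10.942

Midpoints: 2, 7, 12, 17, 22
Σfm = 9×2 + 14×7 + 15×12 + 7×17 + 7×22 = 569
n = Σf = 52
Mean = 569 / 52 = 10.9423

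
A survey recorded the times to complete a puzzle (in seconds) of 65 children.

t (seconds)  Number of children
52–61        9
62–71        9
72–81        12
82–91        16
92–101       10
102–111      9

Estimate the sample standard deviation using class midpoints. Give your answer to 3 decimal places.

Midpoints: 56.5, 66.5, 76.5, 86.5, 96.5, 106.5
n = 65, Σfm = 5332.5, mean = 82.0385
Σfm² = 453676.25
Σf(m − x̄)² = Σfm² − (Σfm)²/n = 453676.25 − 5332.5²/65 = 16206.1538
Sample variance = 16206.1538 / 64 = 253.2212
Standard deviation = √253.2212 = 15.9129

15.913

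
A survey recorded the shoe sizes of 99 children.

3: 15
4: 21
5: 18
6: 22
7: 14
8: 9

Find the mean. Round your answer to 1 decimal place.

Values: 3, 4, 5, 6, 7, 8
Σfx = 15×3 + 21×4 + 18×5 + 22×6 + 14×7 + 9×8 = 521
n = Σf = 99
Mean = 521 / 99 = 5.2626

5.3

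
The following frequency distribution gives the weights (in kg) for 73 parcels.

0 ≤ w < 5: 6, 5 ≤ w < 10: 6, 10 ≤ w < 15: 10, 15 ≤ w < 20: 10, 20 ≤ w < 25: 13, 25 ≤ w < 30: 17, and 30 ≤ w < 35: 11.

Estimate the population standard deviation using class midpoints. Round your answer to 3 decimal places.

9.180

Midpoints: 2.5, 7.5, 12.5, 17.5, 22.5, 27.5, 32.5
n = 73, Σfm = 1477.5, mean = 20.2397
Σfm² = 36056.25
Σf(m − x̄)² = Σfm² − (Σfm)²/n = 36056.25 − 1477.5²/73 = 6152.0548
Population variance = 6152.0548 / 73 = 84.2747
Standard deviation = √84.2747 = 9.1801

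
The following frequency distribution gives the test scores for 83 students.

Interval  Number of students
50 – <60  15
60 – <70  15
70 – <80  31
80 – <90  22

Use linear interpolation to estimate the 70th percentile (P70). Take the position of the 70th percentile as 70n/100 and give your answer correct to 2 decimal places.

Cumulative frequencies: 15, 30, 61, 83
n = 83; position = 70n/100 = 58.1.
This falls in the class 70 – <80: L = 70, F = 30, f = 31, h = 10.
70th percentile ≈ 70 + ((58.1 − 30) / 31) × 10 = 79.0645

79.06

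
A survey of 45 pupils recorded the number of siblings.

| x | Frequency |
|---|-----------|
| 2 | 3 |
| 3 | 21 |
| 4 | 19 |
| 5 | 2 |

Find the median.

Cumulative frequencies: 3, 24, 43, 45
n = 45, so the median is the value in position (n+1)/2 = 23.
Position 23 falls at value 3.

3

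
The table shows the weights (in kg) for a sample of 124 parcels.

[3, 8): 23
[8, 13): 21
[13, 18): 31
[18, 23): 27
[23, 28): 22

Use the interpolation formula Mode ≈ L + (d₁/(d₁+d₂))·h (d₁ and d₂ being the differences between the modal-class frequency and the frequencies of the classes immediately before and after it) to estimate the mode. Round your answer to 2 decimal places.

16.57

Modal class: [13, 18) (highest frequency 31).
d₁ = 31 − 21 = 10, d₂ = 31 − 27 = 4
Mode ≈ 13 + (10/(10+4)) × 5 = 13 + 3.5714 = 16.5714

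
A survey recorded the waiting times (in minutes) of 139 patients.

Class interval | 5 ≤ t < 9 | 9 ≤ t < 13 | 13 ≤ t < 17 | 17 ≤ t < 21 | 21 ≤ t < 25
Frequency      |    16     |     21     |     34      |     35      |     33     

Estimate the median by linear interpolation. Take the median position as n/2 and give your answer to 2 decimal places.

Cumulative frequencies: 16, 37, 71, 106, 139
n = 139; position = n/2 = 69.5.
This falls in the class 13 ≤ t < 17: L = 13, F = 37, f = 34, h = 4.
Median ≈ 13 + ((69.5 − 37) / 34) × 4 = 16.8235

16.82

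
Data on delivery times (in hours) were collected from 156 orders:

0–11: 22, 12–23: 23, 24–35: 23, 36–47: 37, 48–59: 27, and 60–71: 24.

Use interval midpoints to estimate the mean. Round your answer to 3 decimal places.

Midpoints: 5.5, 17.5, 29.5, 41.5, 53.5, 65.5
Σfm = 22×5.5 + 23×17.5 + 23×29.5 + 37×41.5 + 27×53.5 + 24×65.5 = 5754
n = Σf = 156
Mean = 5754 / 156 = 36.8846

36.885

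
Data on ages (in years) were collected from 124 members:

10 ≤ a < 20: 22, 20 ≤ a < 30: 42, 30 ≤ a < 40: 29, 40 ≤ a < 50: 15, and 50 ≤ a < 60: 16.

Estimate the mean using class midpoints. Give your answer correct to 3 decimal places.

Midpoints: 15, 25, 35, 45, 55
Σfm = 22×15 + 42×25 + 29×35 + 15×45 + 16×55 = 3950
n = Σf = 124
Mean = 3950 / 124 = 31.8548

31.855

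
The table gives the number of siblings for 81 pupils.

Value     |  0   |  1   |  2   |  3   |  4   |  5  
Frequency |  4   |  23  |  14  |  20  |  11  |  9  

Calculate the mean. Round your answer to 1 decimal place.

Values: 0, 1, 2, 3, 4, 5
Σfx = 4×0 + 23×1 + 14×2 + 20×3 + 11×4 + 9×5 = 200
n = Σf = 81
Mean = 200 / 81 = 2.4691

2.5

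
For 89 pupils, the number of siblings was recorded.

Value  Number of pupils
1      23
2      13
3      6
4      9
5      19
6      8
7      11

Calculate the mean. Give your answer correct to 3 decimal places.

Values: 1, 2, 3, 4, 5, 6, 7
Σfx = 23×1 + 13×2 + 6×3 + 9×4 + 19×5 + 8×6 + 11×7 = 323
n = Σf = 89
Mean = 323 / 89 = 3.6292

3.629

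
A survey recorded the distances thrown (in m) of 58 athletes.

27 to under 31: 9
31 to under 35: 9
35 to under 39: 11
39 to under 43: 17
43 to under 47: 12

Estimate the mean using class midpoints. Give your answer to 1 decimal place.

Midpoints: 29, 33, 37, 41, 45
Σfm = 9×29 + 9×33 + 11×37 + 17×41 + 12×45 = 2202
n = Σf = 58
Mean = 2202 / 58 = 37.9655

38.0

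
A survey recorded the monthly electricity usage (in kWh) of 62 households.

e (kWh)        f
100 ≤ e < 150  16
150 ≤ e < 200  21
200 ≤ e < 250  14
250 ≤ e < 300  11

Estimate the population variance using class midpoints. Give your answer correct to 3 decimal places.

2723.725

Midpoints: 125, 175, 225, 275
n = 62, Σfm = 11850, mean = 191.1290
Σfm² = 2433750
Σf(m − x̄)² = Σfm² − (Σfm)²/n = 2433750 − 11850²/62 = 168870.9677
Population variance = 168870.9677 / 62 = 2723.7253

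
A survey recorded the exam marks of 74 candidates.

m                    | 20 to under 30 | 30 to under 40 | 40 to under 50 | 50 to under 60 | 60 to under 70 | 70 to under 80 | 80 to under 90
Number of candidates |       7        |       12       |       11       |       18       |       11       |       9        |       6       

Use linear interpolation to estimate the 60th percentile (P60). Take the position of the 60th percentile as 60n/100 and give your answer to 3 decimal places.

58.000

Cumulative frequencies: 7, 19, 30, 48, 59, 68, 74
n = 74; position = 60n/100 = 44.4.
This falls in the class 50 to under 60: L = 50, F = 30, f = 18, h = 10.
60th percentile ≈ 50 + ((44.4 − 30) / 18) × 10 = 58.0000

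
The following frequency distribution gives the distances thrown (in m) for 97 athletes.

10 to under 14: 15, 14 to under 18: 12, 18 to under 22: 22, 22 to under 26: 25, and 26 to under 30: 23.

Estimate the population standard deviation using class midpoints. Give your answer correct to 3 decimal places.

5.454

Midpoints: 12, 16, 20, 24, 28
n = 97, Σfm = 2056, mean = 21.1959
Σfm² = 46464
Σf(m − x̄)² = Σfm² − (Σfm)²/n = 46464 − 2056²/97 = 2885.2784
Population variance = 2885.2784 / 97 = 29.7451
Standard deviation = √29.7451 = 5.4539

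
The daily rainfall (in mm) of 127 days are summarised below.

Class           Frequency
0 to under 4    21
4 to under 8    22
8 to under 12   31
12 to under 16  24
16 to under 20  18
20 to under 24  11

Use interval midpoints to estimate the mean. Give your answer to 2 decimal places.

10.91

Midpoints: 2, 6, 10, 14, 18, 22
Σfm = 21×2 + 22×6 + 31×10 + 24×14 + 18×18 + 11×22 = 1386
n = Σf = 127
Mean = 1386 / 127 = 10.9134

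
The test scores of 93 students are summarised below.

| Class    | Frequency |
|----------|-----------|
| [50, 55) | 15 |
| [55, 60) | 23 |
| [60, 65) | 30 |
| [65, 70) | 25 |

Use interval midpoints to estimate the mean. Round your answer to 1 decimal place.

61.0

Midpoints: 52.5, 57.5, 62.5, 67.5
Σfm = 15×52.5 + 23×57.5 + 30×62.5 + 25×67.5 = 5672.5
n = Σf = 93
Mean = 5672.5 / 93 = 60.9946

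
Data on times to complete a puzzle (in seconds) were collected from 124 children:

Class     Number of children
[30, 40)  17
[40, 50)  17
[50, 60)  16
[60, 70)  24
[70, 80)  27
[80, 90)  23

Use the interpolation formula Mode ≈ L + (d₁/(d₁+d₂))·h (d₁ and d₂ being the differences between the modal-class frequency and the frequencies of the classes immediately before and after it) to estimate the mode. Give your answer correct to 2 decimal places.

74.29

Modal class: [70, 80) (highest frequency 27).
d₁ = 27 − 24 = 3, d₂ = 27 − 23 = 4
Mode ≈ 70 + (3/(3+4)) × 10 = 70 + 4.2857 = 74.2857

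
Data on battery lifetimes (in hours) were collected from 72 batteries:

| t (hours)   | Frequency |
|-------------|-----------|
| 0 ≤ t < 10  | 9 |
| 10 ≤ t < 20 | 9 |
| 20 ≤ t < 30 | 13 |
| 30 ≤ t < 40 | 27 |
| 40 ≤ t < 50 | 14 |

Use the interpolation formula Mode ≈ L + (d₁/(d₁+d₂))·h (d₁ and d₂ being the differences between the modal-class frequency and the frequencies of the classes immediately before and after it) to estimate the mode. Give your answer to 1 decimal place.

Modal class: 30 ≤ t < 40 (highest frequency 27).
d₁ = 27 − 13 = 14, d₂ = 27 − 14 = 13
Mode ≈ 30 + (14/(14+13)) × 10 = 30 + 5.1852 = 35.1852

35.2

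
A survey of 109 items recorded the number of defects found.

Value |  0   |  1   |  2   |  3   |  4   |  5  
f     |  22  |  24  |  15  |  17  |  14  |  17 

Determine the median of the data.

Cumulative frequencies: 22, 46, 61, 78, 92, 109
n = 109, so the median is the value in position (n+1)/2 = 55.
Position 55 falls at value 2.

2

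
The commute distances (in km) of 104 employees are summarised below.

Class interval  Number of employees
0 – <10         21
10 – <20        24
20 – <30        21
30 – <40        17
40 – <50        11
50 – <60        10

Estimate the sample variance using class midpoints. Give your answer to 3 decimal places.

Midpoints: 5, 15, 25, 35, 45, 55
n = 104, Σfm = 2630, mean = 25.2885
Σfm² = 92400
Σf(m − x̄)² = Σfm² − (Σfm)²/n = 92400 − 2630²/104 = 25891.3462
Sample variance = 25891.3462 / 103 = 251.3723

251.372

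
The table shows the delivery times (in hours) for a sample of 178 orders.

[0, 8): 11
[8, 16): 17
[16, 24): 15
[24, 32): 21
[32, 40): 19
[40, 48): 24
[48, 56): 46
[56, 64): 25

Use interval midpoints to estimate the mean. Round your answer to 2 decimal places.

Midpoints: 4, 12, 20, 28, 36, 44, 52, 60
Σfm = 11×4 + 17×12 + 15×20 + 21×28 + 19×36 + 24×44 + 46×52 + 25×60 = 6768
n = Σf = 178
Mean = 6768 / 178 = 38.0225

38.02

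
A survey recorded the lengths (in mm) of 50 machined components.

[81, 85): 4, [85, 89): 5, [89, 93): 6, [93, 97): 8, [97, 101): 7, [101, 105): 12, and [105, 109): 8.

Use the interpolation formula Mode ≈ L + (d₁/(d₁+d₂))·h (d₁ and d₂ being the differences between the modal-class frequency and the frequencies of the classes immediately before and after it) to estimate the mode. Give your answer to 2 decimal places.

Modal class: [101, 105) (highest frequency 12).
d₁ = 12 − 7 = 5, d₂ = 12 − 8 = 4
Mode ≈ 101 + (5/(5+4)) × 4 = 101 + 2.2222 = 103.2222

103.22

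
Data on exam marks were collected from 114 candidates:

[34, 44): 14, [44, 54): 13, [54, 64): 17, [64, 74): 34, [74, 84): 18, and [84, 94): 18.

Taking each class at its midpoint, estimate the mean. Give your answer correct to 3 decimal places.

66.281

Midpoints: 39, 49, 59, 69, 79, 89
Σfm = 14×39 + 13×49 + 17×59 + 34×69 + 18×79 + 18×89 = 7556
n = Σf = 114
Mean = 7556 / 114 = 66.2807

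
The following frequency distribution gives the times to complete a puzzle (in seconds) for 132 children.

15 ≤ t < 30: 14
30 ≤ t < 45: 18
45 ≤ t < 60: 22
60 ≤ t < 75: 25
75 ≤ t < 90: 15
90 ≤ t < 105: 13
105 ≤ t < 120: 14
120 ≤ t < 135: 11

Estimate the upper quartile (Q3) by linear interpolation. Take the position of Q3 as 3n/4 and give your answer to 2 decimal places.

95.77

Cumulative frequencies: 14, 32, 54, 79, 94, 107, 121, 132
n = 132; position = 3n/4 = 99.
This falls in the class 90 ≤ t < 105: L = 90, F = 94, f = 13, h = 15.
Upper quartile ≈ 90 + ((99 − 94) / 13) × 15 = 95.7692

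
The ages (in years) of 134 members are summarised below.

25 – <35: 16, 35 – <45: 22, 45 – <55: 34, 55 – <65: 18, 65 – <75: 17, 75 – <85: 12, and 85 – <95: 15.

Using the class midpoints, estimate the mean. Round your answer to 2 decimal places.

Midpoints: 30, 40, 50, 60, 70, 80, 90
Σfm = 16×30 + 22×40 + 34×50 + 18×60 + 17×70 + 12×80 + 15×90 = 7640
n = Σf = 134
Mean = 7640 / 134 = 57.0149

57.01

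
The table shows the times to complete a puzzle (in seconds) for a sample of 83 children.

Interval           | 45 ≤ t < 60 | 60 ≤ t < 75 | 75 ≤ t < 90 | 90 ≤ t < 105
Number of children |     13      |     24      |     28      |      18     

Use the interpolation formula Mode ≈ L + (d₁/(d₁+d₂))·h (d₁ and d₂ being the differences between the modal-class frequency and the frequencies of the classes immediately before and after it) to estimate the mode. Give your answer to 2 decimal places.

79.29

Modal class: 75 ≤ t < 90 (highest frequency 28).
d₁ = 28 − 24 = 4, d₂ = 28 − 18 = 10
Mode ≈ 75 + (4/(4+10)) × 15 = 75 + 4.2857 = 79.2857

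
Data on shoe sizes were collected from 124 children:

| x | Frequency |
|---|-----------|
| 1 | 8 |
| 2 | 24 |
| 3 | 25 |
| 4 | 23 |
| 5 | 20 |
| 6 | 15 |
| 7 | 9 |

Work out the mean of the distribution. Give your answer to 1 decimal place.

Values: 1, 2, 3, 4, 5, 6, 7
Σfx = 8×1 + 24×2 + 25×3 + 23×4 + 20×5 + 15×6 + 9×7 = 476
n = Σf = 124
Mean = 476 / 124 = 3.8387

3.8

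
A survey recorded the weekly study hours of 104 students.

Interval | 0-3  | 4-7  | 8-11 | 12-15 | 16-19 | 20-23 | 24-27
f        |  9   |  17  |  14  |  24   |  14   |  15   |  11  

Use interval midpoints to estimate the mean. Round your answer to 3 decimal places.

Midpoints: 1.5, 5.5, 9.5, 13.5, 17.5, 21.5, 25.5
Σfm = 9×1.5 + 17×5.5 + 14×9.5 + 24×13.5 + 14×17.5 + 15×21.5 + 11×25.5 = 1412
n = Σf = 104
Mean = 1412 / 104 = 13.5769

13.577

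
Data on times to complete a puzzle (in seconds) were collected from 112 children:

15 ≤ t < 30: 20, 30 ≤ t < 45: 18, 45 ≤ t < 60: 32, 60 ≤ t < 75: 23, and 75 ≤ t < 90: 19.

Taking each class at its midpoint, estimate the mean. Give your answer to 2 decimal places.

Midpoints: 22.5, 37.5, 52.5, 67.5, 82.5
Σfm = 20×22.5 + 18×37.5 + 32×52.5 + 23×67.5 + 19×82.5 = 5925
n = Σf = 112
Mean = 5925 / 112 = 52.9018

52.90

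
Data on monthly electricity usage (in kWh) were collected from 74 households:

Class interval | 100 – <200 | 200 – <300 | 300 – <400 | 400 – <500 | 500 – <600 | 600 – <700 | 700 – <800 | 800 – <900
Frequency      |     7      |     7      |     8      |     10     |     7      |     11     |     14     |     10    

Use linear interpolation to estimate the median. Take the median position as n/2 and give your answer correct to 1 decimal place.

571.4

Cumulative frequencies: 7, 14, 22, 32, 39, 50, 64, 74
n = 74; position = n/2 = 37.
This falls in the class 500 – <600: L = 500, F = 32, f = 7, h = 100.
Median ≈ 500 + ((37 − 32) / 7) × 100 = 571.4286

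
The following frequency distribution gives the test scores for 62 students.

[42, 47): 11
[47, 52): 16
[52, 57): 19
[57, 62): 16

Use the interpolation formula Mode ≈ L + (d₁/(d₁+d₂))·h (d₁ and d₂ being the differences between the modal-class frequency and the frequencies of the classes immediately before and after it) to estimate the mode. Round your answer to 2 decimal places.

54.50

Modal class: [52, 57) (highest frequency 19).
d₁ = 19 − 16 = 3, d₂ = 19 − 16 = 3
Mode ≈ 52 + (3/(3+3)) × 5 = 52 + 2.5000 = 54.5000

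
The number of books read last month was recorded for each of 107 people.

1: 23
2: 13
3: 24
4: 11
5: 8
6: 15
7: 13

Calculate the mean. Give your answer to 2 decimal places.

Values: 1, 2, 3, 4, 5, 6, 7
Σfx = 23×1 + 13×2 + 24×3 + 11×4 + 8×5 + 15×6 + 13×7 = 386
n = Σf = 107
Mean = 386 / 107 = 3.6075

3.61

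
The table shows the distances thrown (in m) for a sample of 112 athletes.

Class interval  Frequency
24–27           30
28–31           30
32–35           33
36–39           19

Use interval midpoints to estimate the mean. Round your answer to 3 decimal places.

30.964

Midpoints: 25.5, 29.5, 33.5, 37.5
Σfm = 30×25.5 + 30×29.5 + 33×33.5 + 19×37.5 = 3468
n = Σf = 112
Mean = 3468 / 112 = 30.9643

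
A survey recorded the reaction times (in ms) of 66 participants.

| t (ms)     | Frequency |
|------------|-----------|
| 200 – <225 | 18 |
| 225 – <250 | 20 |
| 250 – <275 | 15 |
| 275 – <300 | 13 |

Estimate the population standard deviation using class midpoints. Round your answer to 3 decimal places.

27.000

Midpoints: 212.5, 237.5, 262.5, 287.5
n = 66, Σfm = 16250, mean = 246.2121
Σfm² = 4049062.5
Σf(m − x̄)² = Σfm² − (Σfm)²/n = 4049062.5 − 16250²/66 = 48115.5303
Population variance = 48115.5303 / 66 = 729.0232
Standard deviation = √729.0232 = 27.0004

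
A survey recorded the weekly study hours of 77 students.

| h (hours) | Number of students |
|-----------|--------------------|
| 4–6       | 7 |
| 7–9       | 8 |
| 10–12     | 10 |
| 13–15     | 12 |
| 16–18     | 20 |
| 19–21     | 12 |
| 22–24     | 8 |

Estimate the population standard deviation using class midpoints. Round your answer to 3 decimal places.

Midpoints: 5, 8, 11, 14, 17, 20, 23
n = 77, Σfm = 1141, mean = 14.8182
Σfm² = 19061
Σf(m − x̄)² = Σfm² − (Σfm)²/n = 19061 − 1141²/77 = 2153.4545
Population variance = 2153.4545 / 77 = 27.9669
Standard deviation = √27.9669 = 5.2884

5.288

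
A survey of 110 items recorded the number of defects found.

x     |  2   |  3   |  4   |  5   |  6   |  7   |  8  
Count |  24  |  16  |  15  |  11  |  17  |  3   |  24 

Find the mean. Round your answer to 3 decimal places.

Values: 2, 3, 4, 5, 6, 7, 8
Σfx = 24×2 + 16×3 + 15×4 + 11×5 + 17×6 + 3×7 + 24×8 = 526
n = Σf = 110
Mean = 526 / 110 = 4.7818

4.782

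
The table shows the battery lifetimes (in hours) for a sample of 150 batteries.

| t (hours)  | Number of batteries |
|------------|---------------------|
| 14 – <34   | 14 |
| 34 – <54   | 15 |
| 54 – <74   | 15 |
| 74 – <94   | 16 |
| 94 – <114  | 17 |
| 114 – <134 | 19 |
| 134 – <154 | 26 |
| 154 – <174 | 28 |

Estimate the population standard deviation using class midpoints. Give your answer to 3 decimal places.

46.464

Midpoints: 24, 44, 64, 84, 104, 124, 144, 164
n = 150, Σfm = 15760, mean = 105.0667
Σfm² = 1979680
Σf(m − x̄)² = Σfm² − (Σfm)²/n = 1979680 − 15760²/150 = 323829.3333
Population variance = 323829.3333 / 150 = 2158.8622
Standard deviation = √2158.8622 = 46.4636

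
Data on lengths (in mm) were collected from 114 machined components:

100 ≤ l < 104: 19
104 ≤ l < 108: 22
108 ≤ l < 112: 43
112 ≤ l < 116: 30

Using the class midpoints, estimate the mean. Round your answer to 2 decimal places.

Midpoints: 102, 106, 110, 114
Σfm = 19×102 + 22×106 + 43×110 + 30×114 = 12420
n = Σf = 114
Mean = 12420 / 114 = 108.9474

108.95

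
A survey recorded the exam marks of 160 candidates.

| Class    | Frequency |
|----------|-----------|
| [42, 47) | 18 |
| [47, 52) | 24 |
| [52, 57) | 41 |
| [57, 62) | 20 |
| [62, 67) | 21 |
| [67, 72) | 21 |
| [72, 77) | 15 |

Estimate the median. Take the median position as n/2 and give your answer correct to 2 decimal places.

Cumulative frequencies: 18, 42, 83, 103, 124, 145, 160
n = 160; position = n/2 = 80.
This falls in the class [52, 57): L = 52, F = 42, f = 41, h = 5.
Median ≈ 52 + ((80 − 42) / 41) × 5 = 56.6341

56.63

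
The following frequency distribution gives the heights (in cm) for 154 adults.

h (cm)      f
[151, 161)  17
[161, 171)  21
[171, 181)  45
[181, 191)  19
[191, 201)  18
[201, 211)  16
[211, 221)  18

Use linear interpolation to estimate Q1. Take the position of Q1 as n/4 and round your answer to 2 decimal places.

171.11

Cumulative frequencies: 17, 38, 83, 102, 120, 136, 154
n = 154; position = n/4 = 38.5.
This falls in the class [171, 181): L = 171, F = 38, f = 45, h = 10.
Lower quartile ≈ 171 + ((38.5 − 38) / 45) × 10 = 171.1111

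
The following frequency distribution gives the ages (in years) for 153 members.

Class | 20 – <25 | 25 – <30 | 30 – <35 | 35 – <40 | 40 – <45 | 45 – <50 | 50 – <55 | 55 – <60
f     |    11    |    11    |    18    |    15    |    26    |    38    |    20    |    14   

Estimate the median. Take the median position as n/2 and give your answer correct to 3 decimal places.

Cumulative frequencies: 11, 22, 40, 55, 81, 119, 139, 153
n = 153; position = n/2 = 76.5.
This falls in the class 40 – <45: L = 40, F = 55, f = 26, h = 5.
Median ≈ 40 + ((76.5 − 55) / 26) × 5 = 44.1346

44.135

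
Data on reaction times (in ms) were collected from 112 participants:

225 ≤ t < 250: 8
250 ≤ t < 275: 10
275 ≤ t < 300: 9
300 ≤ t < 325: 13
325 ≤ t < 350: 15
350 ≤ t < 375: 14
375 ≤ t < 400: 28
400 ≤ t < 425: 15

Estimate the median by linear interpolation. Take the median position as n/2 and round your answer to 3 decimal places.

Cumulative frequencies: 8, 18, 27, 40, 55, 69, 97, 112
n = 112; position = n/2 = 56.
This falls in the class 350 ≤ t < 375: L = 350, F = 55, f = 14, h = 25.
Median ≈ 350 + ((56 − 55) / 14) × 25 = 351.7857

351.786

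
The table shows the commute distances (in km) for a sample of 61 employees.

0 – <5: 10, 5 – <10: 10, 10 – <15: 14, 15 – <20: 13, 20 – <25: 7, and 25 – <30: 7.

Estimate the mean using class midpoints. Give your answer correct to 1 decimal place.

14.0

Midpoints: 2.5, 7.5, 12.5, 17.5, 22.5, 27.5
Σfm = 10×2.5 + 10×7.5 + 14×12.5 + 13×17.5 + 7×22.5 + 7×27.5 = 852.5
n = Σf = 61
Mean = 852.5 / 61 = 13.9754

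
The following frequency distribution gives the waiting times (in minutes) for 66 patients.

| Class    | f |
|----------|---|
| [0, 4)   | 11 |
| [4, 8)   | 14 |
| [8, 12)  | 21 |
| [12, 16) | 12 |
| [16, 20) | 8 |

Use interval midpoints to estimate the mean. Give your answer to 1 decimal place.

9.5

Midpoints: 2, 6, 10, 14, 18
Σfm = 11×2 + 14×6 + 21×10 + 12×14 + 8×18 = 628
n = Σf = 66
Mean = 628 / 66 = 9.5152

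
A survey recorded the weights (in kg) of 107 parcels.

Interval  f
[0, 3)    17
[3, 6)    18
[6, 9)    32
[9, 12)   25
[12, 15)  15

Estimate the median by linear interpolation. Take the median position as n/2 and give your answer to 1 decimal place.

Cumulative frequencies: 17, 35, 67, 92, 107
n = 107; position = n/2 = 53.5.
This falls in the class [6, 9): L = 6, F = 35, f = 32, h = 3.
Median ≈ 6 + ((53.5 − 35) / 32) × 3 = 7.7344

7.7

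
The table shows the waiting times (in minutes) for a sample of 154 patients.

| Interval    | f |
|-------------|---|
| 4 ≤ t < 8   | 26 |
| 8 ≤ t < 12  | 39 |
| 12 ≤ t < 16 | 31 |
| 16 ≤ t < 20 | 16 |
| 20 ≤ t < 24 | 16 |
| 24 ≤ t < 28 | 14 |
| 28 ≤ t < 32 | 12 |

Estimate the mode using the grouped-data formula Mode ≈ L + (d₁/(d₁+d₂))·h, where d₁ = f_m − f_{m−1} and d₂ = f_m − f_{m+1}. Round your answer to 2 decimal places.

Modal class: 8 ≤ t < 12 (highest frequency 39).
d₁ = 39 − 26 = 13, d₂ = 39 − 31 = 8
Mode ≈ 8 + (13/(13+8)) × 4 = 8 + 2.4762 = 10.4762

10.48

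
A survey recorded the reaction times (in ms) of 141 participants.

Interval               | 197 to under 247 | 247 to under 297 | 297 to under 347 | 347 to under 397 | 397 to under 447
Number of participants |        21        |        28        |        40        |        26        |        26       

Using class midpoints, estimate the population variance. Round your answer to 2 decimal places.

Midpoints: 222, 272, 322, 372, 422
n = 141, Σfm = 45802, mean = 324.8369
Σfm² = 15482044
Σf(m − x̄)² = Σfm² − (Σfm)²/n = 15482044 − 45802²/141 = 603865.2482
Population variance = 603865.2482 / 141 = 4282.7323

4282.73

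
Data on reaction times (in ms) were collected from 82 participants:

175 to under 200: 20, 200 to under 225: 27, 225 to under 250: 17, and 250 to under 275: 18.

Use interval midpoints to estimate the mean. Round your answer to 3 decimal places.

222.561

Midpoints: 187.5, 212.5, 237.5, 262.5
Σfm = 20×187.5 + 27×212.5 + 17×237.5 + 18×262.5 = 18250
n = Σf = 82
Mean = 18250 / 82 = 222.5610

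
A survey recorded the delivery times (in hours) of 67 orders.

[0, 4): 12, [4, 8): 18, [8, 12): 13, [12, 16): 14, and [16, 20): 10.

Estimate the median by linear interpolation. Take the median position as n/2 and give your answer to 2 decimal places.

Cumulative frequencies: 12, 30, 43, 57, 67
n = 67; position = n/2 = 33.5.
This falls in the class [8, 12): L = 8, F = 30, f = 13, h = 4.
Median ≈ 8 + ((33.5 − 30) / 13) × 4 = 9.0769

9.08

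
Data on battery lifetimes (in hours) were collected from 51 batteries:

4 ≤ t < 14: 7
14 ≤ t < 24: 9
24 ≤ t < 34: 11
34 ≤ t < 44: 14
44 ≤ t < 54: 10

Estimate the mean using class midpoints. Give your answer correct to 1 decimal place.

31.2

Midpoints: 9, 19, 29, 39, 49
Σfm = 7×9 + 9×19 + 11×29 + 14×39 + 10×49 = 1589
n = Σf = 51
Mean = 1589 / 51 = 31.1569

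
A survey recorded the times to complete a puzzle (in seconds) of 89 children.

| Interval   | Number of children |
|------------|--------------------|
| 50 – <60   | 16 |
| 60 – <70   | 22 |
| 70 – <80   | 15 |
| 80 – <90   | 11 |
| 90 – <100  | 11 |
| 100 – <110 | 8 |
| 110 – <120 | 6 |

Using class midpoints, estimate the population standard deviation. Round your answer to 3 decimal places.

Midpoints: 55, 65, 75, 85, 95, 105, 115
n = 89, Σfm = 6945, mean = 78.0337
Σfm² = 572025
Σf(m − x̄)² = Σfm² − (Σfm)²/n = 572025 − 6945²/89 = 30080.8989
Population variance = 30080.8989 / 89 = 337.9876
Standard deviation = √337.9876 = 18.3844

18.384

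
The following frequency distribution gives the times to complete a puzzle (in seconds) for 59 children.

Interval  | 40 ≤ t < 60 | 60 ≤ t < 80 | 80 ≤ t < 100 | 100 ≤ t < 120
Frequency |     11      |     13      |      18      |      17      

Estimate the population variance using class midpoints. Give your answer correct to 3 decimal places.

Midpoints: 50, 70, 90, 110
n = 59, Σfm = 4950, mean = 83.8983
Σfm² = 442700
Σf(m − x̄)² = Σfm² − (Σfm)²/n = 442700 − 4950²/59 = 27403.3898
Population variance = 27403.3898 / 59 = 464.4642

464.464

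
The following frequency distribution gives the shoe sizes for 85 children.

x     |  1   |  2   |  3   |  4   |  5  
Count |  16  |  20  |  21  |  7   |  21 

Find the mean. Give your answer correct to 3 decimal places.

2.965

Values: 1, 2, 3, 4, 5
Σfx = 16×1 + 20×2 + 21×3 + 7×4 + 21×5 = 252
n = Σf = 85
Mean = 252 / 85 = 2.9647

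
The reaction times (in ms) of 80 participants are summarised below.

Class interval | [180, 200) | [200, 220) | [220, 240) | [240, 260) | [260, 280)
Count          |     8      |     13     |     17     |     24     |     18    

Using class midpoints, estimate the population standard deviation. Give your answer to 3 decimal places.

Midpoints: 190, 210, 230, 250, 270
n = 80, Σfm = 19020, mean = 237.7500
Σfm² = 4573600
Σf(m − x̄)² = Σfm² − (Σfm)²/n = 4573600 − 19020²/80 = 51595.0000
Population variance = 51595.0000 / 80 = 644.9375
Standard deviation = √644.9375 = 25.3956

25.396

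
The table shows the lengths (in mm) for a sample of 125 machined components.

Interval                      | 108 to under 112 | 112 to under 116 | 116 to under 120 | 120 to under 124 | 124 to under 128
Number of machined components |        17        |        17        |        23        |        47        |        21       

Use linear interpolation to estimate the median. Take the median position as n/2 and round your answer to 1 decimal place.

120.5

Cumulative frequencies: 17, 34, 57, 104, 125
n = 125; position = n/2 = 62.5.
This falls in the class 120 to under 124: L = 120, F = 57, f = 47, h = 4.
Median ≈ 120 + ((62.5 − 57) / 47) × 4 = 120.4681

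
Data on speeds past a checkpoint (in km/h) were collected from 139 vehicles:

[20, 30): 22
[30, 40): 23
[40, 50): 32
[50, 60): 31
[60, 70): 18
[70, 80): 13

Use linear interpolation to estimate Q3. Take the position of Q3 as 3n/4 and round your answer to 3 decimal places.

58.790

Cumulative frequencies: 22, 45, 77, 108, 126, 139
n = 139; position = 3n/4 = 104.25.
This falls in the class [50, 60): L = 50, F = 77, f = 31, h = 10.
Upper quartile ≈ 50 + ((104.25 − 77) / 31) × 10 = 58.7903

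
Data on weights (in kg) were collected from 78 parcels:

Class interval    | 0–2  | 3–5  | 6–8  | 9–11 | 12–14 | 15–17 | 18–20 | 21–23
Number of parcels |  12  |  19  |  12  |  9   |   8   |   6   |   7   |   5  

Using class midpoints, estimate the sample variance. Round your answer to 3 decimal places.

Midpoints: 1, 4, 7, 10, 13, 16, 19, 22
n = 78, Σfm = 705, mean = 9.0385
Σfm² = 9639
Σf(m − x̄)² = Σfm² − (Σfm)²/n = 9639 − 705²/78 = 3266.8846
Sample variance = 3266.8846 / 77 = 42.4271

42.427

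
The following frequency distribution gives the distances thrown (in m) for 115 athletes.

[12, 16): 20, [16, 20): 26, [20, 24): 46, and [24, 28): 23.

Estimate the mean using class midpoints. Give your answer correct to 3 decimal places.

20.504

Midpoints: 14, 18, 22, 26
Σfm = 20×14 + 26×18 + 46×22 + 23×26 = 2358
n = Σf = 115
Mean = 2358 / 115 = 20.5043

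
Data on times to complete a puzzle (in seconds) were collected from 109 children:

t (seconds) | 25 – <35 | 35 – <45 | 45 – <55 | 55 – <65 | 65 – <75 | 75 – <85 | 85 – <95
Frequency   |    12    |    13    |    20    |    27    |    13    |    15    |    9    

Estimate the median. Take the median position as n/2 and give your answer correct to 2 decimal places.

Cumulative frequencies: 12, 25, 45, 72, 85, 100, 109
n = 109; position = n/2 = 54.5.
This falls in the class 55 – <65: L = 55, F = 45, f = 27, h = 10.
Median ≈ 55 + ((54.5 − 45) / 27) × 10 = 58.5185

58.52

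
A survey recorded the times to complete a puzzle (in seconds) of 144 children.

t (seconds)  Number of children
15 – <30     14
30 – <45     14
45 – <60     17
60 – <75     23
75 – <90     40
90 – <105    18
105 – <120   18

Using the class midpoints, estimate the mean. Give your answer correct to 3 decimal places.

71.979

Midpoints: 22.5, 37.5, 52.5, 67.5, 82.5, 97.5, 112.5
Σfm = 14×22.5 + 14×37.5 + 17×52.5 + 23×67.5 + 40×82.5 + 18×97.5 + 18×112.5 = 10365
n = Σf = 144
Mean = 10365 / 144 = 71.9792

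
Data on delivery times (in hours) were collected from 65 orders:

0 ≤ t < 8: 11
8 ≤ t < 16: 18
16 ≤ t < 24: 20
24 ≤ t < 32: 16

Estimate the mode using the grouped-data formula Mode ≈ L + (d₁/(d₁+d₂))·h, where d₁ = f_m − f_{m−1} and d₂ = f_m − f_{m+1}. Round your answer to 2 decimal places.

Modal class: 16 ≤ t < 24 (highest frequency 20).
d₁ = 20 − 18 = 2, d₂ = 20 − 16 = 4
Mode ≈ 16 + (2/(2+4)) × 8 = 16 + 2.6667 = 18.6667

18.67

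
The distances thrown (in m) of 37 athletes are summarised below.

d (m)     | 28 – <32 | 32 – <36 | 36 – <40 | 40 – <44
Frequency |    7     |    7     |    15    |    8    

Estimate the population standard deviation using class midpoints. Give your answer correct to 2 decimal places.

Midpoints: 30, 34, 38, 42
n = 37, Σfm = 1354, mean = 36.5946
Σfm² = 50164
Σf(m − x̄)² = Σfm² − (Σfm)²/n = 50164 − 1354²/37 = 614.9189
Population variance = 614.9189 / 37 = 16.6194
Standard deviation = √16.6194 = 4.0767

4.08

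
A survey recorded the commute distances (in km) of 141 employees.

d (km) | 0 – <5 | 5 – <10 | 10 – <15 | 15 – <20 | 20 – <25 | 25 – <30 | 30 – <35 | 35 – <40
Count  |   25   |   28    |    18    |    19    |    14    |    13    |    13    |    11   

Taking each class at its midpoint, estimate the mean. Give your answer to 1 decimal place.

Midpoints: 2.5, 7.5, 12.5, 17.5, 22.5, 27.5, 32.5, 37.5
Σfm = 25×2.5 + 28×7.5 + 18×12.5 + 19×17.5 + 14×22.5 + 13×27.5 + 13×32.5 + 11×37.5 = 2337.5
n = Σf = 141
Mean = 2337.5 / 141 = 16.5780

16.6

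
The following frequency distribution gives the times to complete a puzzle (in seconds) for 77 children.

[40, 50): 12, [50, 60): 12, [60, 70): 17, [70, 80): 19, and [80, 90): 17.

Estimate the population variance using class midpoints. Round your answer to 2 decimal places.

186.03

Midpoints: 45, 55, 65, 75, 85
n = 77, Σfm = 5175, mean = 67.2078
Σfm² = 362125
Σf(m − x̄)² = Σfm² − (Σfm)²/n = 362125 − 5175²/77 = 14324.6753
Population variance = 14324.6753 / 77 = 186.0347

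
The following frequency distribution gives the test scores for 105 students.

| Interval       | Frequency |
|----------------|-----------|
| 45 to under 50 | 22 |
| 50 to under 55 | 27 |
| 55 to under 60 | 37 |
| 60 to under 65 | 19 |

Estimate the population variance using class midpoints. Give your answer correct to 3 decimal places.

25.773

Midpoints: 47.5, 52.5, 57.5, 62.5
n = 105, Σfm = 5777.5, mean = 55.0238
Σfm² = 320606.25
Σf(m − x̄)² = Σfm² − (Σfm)²/n = 320606.25 − 5777.5²/105 = 2706.1905
Population variance = 2706.1905 / 105 = 25.7732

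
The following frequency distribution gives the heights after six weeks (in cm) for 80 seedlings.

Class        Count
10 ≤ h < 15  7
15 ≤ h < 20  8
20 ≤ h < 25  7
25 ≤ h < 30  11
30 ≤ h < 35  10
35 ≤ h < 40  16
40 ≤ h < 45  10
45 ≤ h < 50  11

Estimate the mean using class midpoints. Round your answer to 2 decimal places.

Midpoints: 12.5, 17.5, 22.5, 27.5, 32.5, 37.5, 42.5, 47.5
Σfm = 7×12.5 + 8×17.5 + 7×22.5 + 11×27.5 + 10×32.5 + 16×37.5 + 10×42.5 + 11×47.5 = 2560
n = Σf = 80
Mean = 2560 / 80 = 32.0000

32.00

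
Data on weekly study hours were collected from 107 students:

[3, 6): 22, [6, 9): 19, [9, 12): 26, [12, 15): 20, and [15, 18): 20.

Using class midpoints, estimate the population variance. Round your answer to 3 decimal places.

17.404

Midpoints: 4.5, 7.5, 10.5, 13.5, 16.5
n = 107, Σfm = 1114.5, mean = 10.4159
Σfm² = 13470.75
Σf(m − x̄)² = Σfm² − (Σfm)²/n = 13470.75 − 1114.5²/107 = 1862.2430
Population variance = 1862.2430 / 107 = 17.4041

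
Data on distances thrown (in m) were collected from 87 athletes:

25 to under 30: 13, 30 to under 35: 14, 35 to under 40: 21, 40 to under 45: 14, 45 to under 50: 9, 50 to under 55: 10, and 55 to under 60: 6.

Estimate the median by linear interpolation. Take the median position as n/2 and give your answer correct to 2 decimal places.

Cumulative frequencies: 13, 27, 48, 62, 71, 81, 87
n = 87; position = n/2 = 43.5.
This falls in the class 35 to under 40: L = 35, F = 27, f = 21, h = 5.
Median ≈ 35 + ((43.5 − 27) / 21) × 5 = 38.9286

38.93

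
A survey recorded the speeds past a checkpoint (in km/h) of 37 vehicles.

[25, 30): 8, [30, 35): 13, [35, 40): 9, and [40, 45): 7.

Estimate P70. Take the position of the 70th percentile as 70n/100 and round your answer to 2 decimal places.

37.72

Cumulative frequencies: 8, 21, 30, 37
n = 37; position = 70n/100 = 25.9.
This falls in the class [35, 40): L = 35, F = 21, f = 9, h = 5.
70th percentile ≈ 35 + ((25.9 − 21) / 9) × 5 = 37.7222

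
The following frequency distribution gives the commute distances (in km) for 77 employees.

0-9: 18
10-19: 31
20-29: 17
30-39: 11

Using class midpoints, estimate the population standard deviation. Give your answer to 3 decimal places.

9.755

Midpoints: 4.5, 14.5, 24.5, 34.5
n = 77, Σfm = 1326.5, mean = 17.2273
Σfm² = 30179.25
Σf(m − x̄)² = Σfm² − (Σfm)²/n = 30179.25 − 1326.5²/77 = 7327.2727
Population variance = 7327.2727 / 77 = 95.1594
Standard deviation = √95.1594 = 9.7550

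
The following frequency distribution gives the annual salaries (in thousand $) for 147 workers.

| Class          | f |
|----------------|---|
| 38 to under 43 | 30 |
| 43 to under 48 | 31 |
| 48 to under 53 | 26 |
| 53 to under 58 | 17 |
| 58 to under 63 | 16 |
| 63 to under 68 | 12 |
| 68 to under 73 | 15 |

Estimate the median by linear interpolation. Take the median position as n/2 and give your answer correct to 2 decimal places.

50.40

Cumulative frequencies: 30, 61, 87, 104, 120, 132, 147
n = 147; position = n/2 = 73.5.
This falls in the class 48 to under 53: L = 48, F = 61, f = 26, h = 5.
Median ≈ 48 + ((73.5 − 61) / 26) × 5 = 50.4038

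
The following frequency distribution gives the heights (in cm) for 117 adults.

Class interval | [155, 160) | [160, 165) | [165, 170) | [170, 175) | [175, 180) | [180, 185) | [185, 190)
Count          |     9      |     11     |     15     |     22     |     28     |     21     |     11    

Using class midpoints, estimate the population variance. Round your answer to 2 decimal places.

72.22

Midpoints: 157.5, 162.5, 167.5, 172.5, 177.5, 182.5, 187.5
n = 117, Σfm = 20377.5, mean = 174.1667
Σfm² = 3557531.25
Σf(m − x̄)² = Σfm² − (Σfm)²/n = 3557531.25 − 20377.5²/117 = 8450.0000
Population variance = 8450.0000 / 117 = 72.2222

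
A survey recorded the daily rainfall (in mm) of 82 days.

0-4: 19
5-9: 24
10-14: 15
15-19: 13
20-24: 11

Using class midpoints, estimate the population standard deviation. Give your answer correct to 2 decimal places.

6.72

Midpoints: 2, 7, 12, 17, 22
n = 82, Σfm = 849, mean = 10.3537
Σfm² = 12493
Σf(m − x̄)² = Σfm² − (Σfm)²/n = 12493 − 849²/82 = 3702.7439
Population variance = 3702.7439 / 82 = 45.1554
Standard deviation = √45.1554 = 6.7198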